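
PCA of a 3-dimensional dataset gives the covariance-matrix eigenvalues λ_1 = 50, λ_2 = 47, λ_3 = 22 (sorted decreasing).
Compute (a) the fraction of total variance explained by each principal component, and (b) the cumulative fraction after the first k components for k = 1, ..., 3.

Step 1 — total variance = trace(Sigma) = Σ λ_i = 50 + 47 + 22 = 119.

Step 2 — fraction explained by component i = λ_i / Σ λ:
  PC1: 50/119 = 0.4202
  PC2: 47/119 = 0.395
  PC3: 22/119 = 0.1849

Step 3 — cumulative fraction after k components = (λ_1 + ... + λ_k) / Σ λ:
  k = 1: 50/119 = 0.4202
  k = 2: (50 + 47)/119 = 97/119 = 0.8151
  k = 3: (50 + 47 + 22)/119 = 119/119 = 1

Summary (fraction, with percent):

explained: PC1 0.4202 (42.02%), PC2 0.395 (39.5%), PC3 0.1849 (18.49%);  cumulative: 0.4202, 0.8151, 1


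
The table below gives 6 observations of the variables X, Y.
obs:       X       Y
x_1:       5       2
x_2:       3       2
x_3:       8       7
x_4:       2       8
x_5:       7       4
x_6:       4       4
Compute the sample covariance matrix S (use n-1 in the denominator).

Step 1 — column means:
  mean(X) = (5 + 3 + 8 + 2 + 7 + 4) / 6 = 29/6 = 4.8333
  mean(Y) = (2 + 2 + 7 + 8 + 4 + 4) / 6 = 27/6 = 4.5

Step 2 — sample covariance S[i,j] = (1/(n-1)) · Σ_k (x_{k,i} - mean_i) · (x_{k,j} - mean_j), with n-1 = 5.
  S[X,X] = ((0.1667)·(0.1667) + (-1.8333)·(-1.8333) + (3.1667)·(3.1667) + (-2.8333)·(-2.8333) + (2.1667)·(2.1667) + (-0.8333)·(-0.8333)) / 5 = 26.8333/5 = 5.3667
  S[X,Y] = ((0.1667)·(-2.5) + (-1.8333)·(-2.5) + (3.1667)·(2.5) + (-2.8333)·(3.5) + (2.1667)·(-0.5) + (-0.8333)·(-0.5)) / 5 = 1.5/5 = 0.3
  S[Y,Y] = ((-2.5)·(-2.5) + (-2.5)·(-2.5) + (2.5)·(2.5) + (3.5)·(3.5) + (-0.5)·(-0.5) + (-0.5)·(-0.5)) / 5 = 31.5/5 = 6.3

S is symmetric (S[j,i] = S[i,j]). Assembling:

S = [[5.3667, 0.3],
 [0.3, 6.3]]


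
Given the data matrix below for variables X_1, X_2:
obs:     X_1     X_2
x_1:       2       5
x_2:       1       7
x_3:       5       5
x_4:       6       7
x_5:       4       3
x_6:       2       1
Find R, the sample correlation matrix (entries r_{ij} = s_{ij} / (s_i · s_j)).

Step 1 — column means:
  mean(X_1) = (2 + 1 + 5 + 6 + 4 + 2) / 6 = 20/6 = 3.3333
  mean(X_2) = (5 + 7 + 5 + 7 + 3 + 1) / 6 = 28/6 = 4.6667

Step 2 — sample variances and covariances s[i,j] = (1/(n-1)) · Σ_k (x_{k,i} - mean_i) · (x_{k,j} - mean_j), with n-1 = 5:
  s[X_1,X_1] = ((-1.3333)·(-1.3333) + (-2.3333)·(-2.3333) + (1.6667)·(1.6667) + (2.6667)·(2.6667) + (0.6667)·(0.6667) + (-1.3333)·(-1.3333)) / 5 = 19.3333/5 = 3.8667
  s[X_1,X_2] = ((-1.3333)·(0.3333) + (-2.3333)·(2.3333) + (1.6667)·(0.3333) + (2.6667)·(2.3333) + (0.6667)·(-1.6667) + (-1.3333)·(-3.6667)) / 5 = 4.6667/5 = 0.9333
  s[X_2,X_2] = ((0.3333)·(0.3333) + (2.3333)·(2.3333) + (0.3333)·(0.3333) + (2.3333)·(2.3333) + (-1.6667)·(-1.6667) + (-3.6667)·(-3.6667)) / 5 = 27.3333/5 = 5.4667
  Sample standard deviations s_i = √(s[i,i]):
  s(X_1) = √(3.8667) = 1.9664
  s(X_2) = √(5.4667) = 2.3381

Step 3 — r_{ij} = s_{ij} / (s_i · s_j):
  r[X_1,X_1] = 1 (diagonal).
  r[X_1,X_2] = 0.9333 / (1.9664 · 2.3381) = 0.9333 / 4.5976 = 0.203
  r[X_2,X_2] = 1 (diagonal).

R is symmetric with unit diagonal. Assembling:

R = [[1, 0.203],
 [0.203, 1]]


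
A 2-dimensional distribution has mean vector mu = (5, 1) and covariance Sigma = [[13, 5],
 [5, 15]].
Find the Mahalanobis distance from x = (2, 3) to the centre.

Step 1 — centre the observation: (x - mu) = (-3, 2).

Step 2 — invert Sigma. det(Sigma) = 13·15 - (5)² = 170.
  Sigma^{-1} = (1/det) · [[d, -b], [-b, a]] = [[0.0882, -0.0294],
 [-0.0294, 0.0765]].

Step 3 — form the quadratic (x - mu)^T · Sigma^{-1} · (x - mu):
  Sigma^{-1} · (x - mu) = (-0.3235, 0.2412).
  (x - mu)^T · [Sigma^{-1} · (x - mu)] = (-3)·(-0.3235) + (2)·(0.2412) = 1.4529.

Step 4 — take square root: d = √(1.4529) ≈ 1.2054.

d(x, mu) = √(1.4529) ≈ 1.2054


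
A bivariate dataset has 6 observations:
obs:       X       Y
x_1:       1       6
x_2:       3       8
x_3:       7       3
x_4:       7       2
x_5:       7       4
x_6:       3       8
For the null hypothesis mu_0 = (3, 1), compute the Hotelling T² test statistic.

Step 1 — sample mean vector:
  mean(X) = (1 + 3 + 7 + 7 + 7 + 3) / 6 = 28/6 = 4.6667
  mean(Y) = (6 + 8 + 3 + 2 + 4 + 8) / 6 = 31/6 = 5.1667
  x̄ = (4.6667, 5.1667),  deviation x̄ - mu_0 = (4.6667, 5.1667) - (3, 1) = (1.6667, 4.1667).

Step 2 — sample covariance matrix, S[i,j] = (1/(n-1)) · Σ_k (x_{k,i} - mean_i) · (x_{k,j} - mean_j), divisor n-1 = 5:
  S[X,X] = ((-3.6667)·(-3.6667) + (-1.6667)·(-1.6667) + (2.3333)·(2.3333) + (2.3333)·(2.3333) + (2.3333)·(2.3333) + (-1.6667)·(-1.6667)) / 5 = 35.3333/5 = 7.0667
  S[X,Y] = ((-3.6667)·(0.8333) + (-1.6667)·(2.8333) + (2.3333)·(-2.1667) + (2.3333)·(-3.1667) + (2.3333)·(-1.1667) + (-1.6667)·(2.8333)) / 5 = -27.6667/5 = -5.5333
  S[Y,Y] = ((0.8333)·(0.8333) + (2.8333)·(2.8333) + (-2.1667)·(-2.1667) + (-3.1667)·(-3.1667) + (-1.1667)·(-1.1667) + (2.8333)·(2.8333)) / 5 = 32.8333/5 = 6.5667
  S = [[7.0667, -5.5333],
 [-5.5333, 6.5667]].

Step 3 — invert S. det(S) = 7.0667·6.5667 - (-5.5333)² = 15.7867.
  S^{-1} = (1/det) · [[d, -b], [-b, a]] = [[0.416, 0.3505],
 [0.3505, 0.4476]].

Step 4 — quadratic form (x̄ - mu_0)^T · S^{-1} · (x̄ - mu_0):
  S^{-1} · (x̄ - mu_0) = (2.1537, 2.4493),
  (x̄ - mu_0)^T · [...] = (1.6667)·(2.1537) + (4.1667)·(2.4493) = 13.795.

Step 5 — scale by n: T² = 6 · 13.795 = 82.7703.

T² ≈ 82.7703


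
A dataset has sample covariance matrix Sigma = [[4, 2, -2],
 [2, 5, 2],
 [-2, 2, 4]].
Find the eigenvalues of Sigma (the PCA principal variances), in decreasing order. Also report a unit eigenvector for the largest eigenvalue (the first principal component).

Step 1 — characteristic polynomial p(λ) = det(λI - Sigma) = λ³ - tr·λ² + c_1·λ - det, where tr = trace, c_1 = sum of the principal 2×2 minors, det = det(Sigma):
  tr = 4 + 5 + 4 = 13,
  c_1 = (4·5 - (2)²) + (4·4 - (-2)²) + (5·4 - (2)²) = 16 + 12 + 16 = 44,
  det = 4·(5·4 - (2)²) - (2)·((2)·4 - (2)·(-2)) + (-2)·((2)·(2) - 5·(-2)) = 4·(16) - (2)·(12) + (-2)·(14) = 12.
  So p(λ) = λ³ - 13λ² + 44λ - 12.
Step 2 — look for an integer root (rational root theorem: any rational root is an integer divisor of 12). Testing λ = 6:
  p(6) = 216 - 468 + 264 - 12 = 0  ✓
  Dividing out (λ - 6): p(λ) = (λ - 6)(λ² - 7λ + 2).
Step 3 — remaining eigenvalues from the quadratic λ² - 7λ + 2 = 0:
  Δ = 7² - 4·2 = 49 - 8 = 41,  λ = (7 ± √41)/2 = (7 ± 6.4031)/2 ≈ 6.7016 or 0.2984.
  Sorted: λ_1 = 6.7016,  λ_2 = 6,  λ_3 = 0.2984  (check: sum = 13 = tr ✓).

Step 4 — unit eigenvector for λ_1 ≈ 6.7016: v spans the null space of (Sigma - λ_1 I), whose rows are
  r_1 = (-2.7016, 2, -2),  r_2 = (2, -1.7016, 2),  r_3 = (-2, 2, -2.7016).
  v is orthogonal to every row, so take v ∝ r_1 × r_2 = ((2)·(2) - (-2)·(-1.7016), (-2)·(2) - (-2.7016)·(2), (-2.7016)·(-1.7016) - (2)·(2)) ≈ (0.5969, 1.4031, 0.5969).
  Let u = (0.5969, 1.4031, 0.5969).
  ||u|| = √((0.5969)² + (1.4031)² + (0.5969)²) = √(2.6813) ≈ 1.6375,  v_1 = u/||u|| ≈ (0.3645, 0.8569, 0.3645) (||v_1|| = 1).

λ_1 = 6.7016,  λ_2 = 6,  λ_3 = 0.2984;  v_1 ≈ (0.3645, 0.8569, 0.3645)


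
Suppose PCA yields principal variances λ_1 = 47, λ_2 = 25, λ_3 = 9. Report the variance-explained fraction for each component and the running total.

Step 1 — total variance = trace(Sigma) = Σ λ_i = 47 + 25 + 9 = 81.

Step 2 — fraction explained by component i = λ_i / Σ λ:
  PC1: 47/81 = 0.5802
  PC2: 25/81 = 0.3086
  PC3: 9/81 = 0.1111

Step 3 — cumulative fraction after k components = (λ_1 + ... + λ_k) / Σ λ:
  k = 1: 47/81 = 0.5802
  k = 2: (47 + 25)/81 = 72/81 = 0.8889
  k = 3: (47 + 25 + 9)/81 = 81/81 = 1

Summary (fraction, with percent):

explained: PC1 0.5802 (58.02%), PC2 0.3086 (30.86%), PC3 0.1111 (11.11%);  cumulative: 0.5802, 0.8889, 1


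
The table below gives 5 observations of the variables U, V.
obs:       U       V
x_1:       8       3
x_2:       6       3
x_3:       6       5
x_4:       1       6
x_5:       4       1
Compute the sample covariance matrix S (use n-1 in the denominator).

Step 1 — column means:
  mean(U) = (8 + 6 + 6 + 1 + 4) / 5 = 25/5 = 5
  mean(V) = (3 + 3 + 5 + 6 + 1) / 5 = 18/5 = 3.6

Step 2 — sample covariance S[i,j] = (1/(n-1)) · Σ_k (x_{k,i} - mean_i) · (x_{k,j} - mean_j), with n-1 = 4.
  S[U,U] = ((3)·(3) + (1)·(1) + (1)·(1) + (-4)·(-4) + (-1)·(-1)) / 4 = 28/4 = 7
  S[U,V] = ((3)·(-0.6) + (1)·(-0.6) + (1)·(1.4) + (-4)·(2.4) + (-1)·(-2.6)) / 4 = -8/4 = -2
  S[V,V] = ((-0.6)·(-0.6) + (-0.6)·(-0.6) + (1.4)·(1.4) + (2.4)·(2.4) + (-2.6)·(-2.6)) / 4 = 15.2/4 = 3.8

S is symmetric (S[j,i] = S[i,j]). Assembling:

S = [[7, -2],
 [-2, 3.8]]


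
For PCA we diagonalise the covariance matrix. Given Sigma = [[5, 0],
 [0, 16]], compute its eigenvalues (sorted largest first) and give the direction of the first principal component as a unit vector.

Step 1 — characteristic polynomial of 2×2 Sigma:
  det(Sigma - λI) = λ² - trace · λ + det = 0.
  trace = 5 + 16 = 21, det = 5·16 - (0)² = 80.
Step 2 — discriminant:
  Δ = trace² - 4·det = 441 - 320 = 121.
Step 3 — eigenvalues:
  λ = (trace ± √Δ)/2 = (21 ± 11)/2,
  λ_1 = 16,  λ_2 = 5.

Step 4 — unit eigenvector for λ_1: Sigma is diagonal, so its eigenvectors are the coordinate axes. λ_1 = 16 is the diagonal entry on the second coordinate axis, hence
  v_1 = (0, 1) (||v_1|| = 1).

λ_1 = 16,  λ_2 = 5;  v_1 ≈ (0, 1)


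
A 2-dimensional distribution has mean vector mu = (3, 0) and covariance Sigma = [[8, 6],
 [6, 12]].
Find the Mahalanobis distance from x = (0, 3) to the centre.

Step 1 — centre the observation: (x - mu) = (-3, 3).

Step 2 — invert Sigma. det(Sigma) = 8·12 - (6)² = 60.
  Sigma^{-1} = (1/det) · [[d, -b], [-b, a]] = [[0.2, -0.1],
 [-0.1, 0.1333]].

Step 3 — form the quadratic (x - mu)^T · Sigma^{-1} · (x - mu):
  Sigma^{-1} · (x - mu) = (-0.9, 0.7).
  (x - mu)^T · [Sigma^{-1} · (x - mu)] = (-3)·(-0.9) + (3)·(0.7) = 4.8.

Step 4 — take square root: d = √(4.8) ≈ 2.1909.

d(x, mu) = √(4.8) ≈ 2.1909


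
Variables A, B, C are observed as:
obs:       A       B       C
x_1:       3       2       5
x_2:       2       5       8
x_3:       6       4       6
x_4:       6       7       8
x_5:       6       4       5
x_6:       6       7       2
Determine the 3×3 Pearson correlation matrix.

Step 1 — column means:
  mean(A) = (3 + 2 + 6 + 6 + 6 + 6) / 6 = 29/6 = 4.8333
  mean(B) = (2 + 5 + 4 + 7 + 4 + 7) / 6 = 29/6 = 4.8333
  mean(C) = (5 + 8 + 6 + 8 + 5 + 2) / 6 = 34/6 = 5.6667

Step 2 — sample variances and covariances s[i,j] = (1/(n-1)) · Σ_k (x_{k,i} - mean_i) · (x_{k,j} - mean_j), with n-1 = 5:
  s[A,A] = ((-1.8333)·(-1.8333) + (-2.8333)·(-2.8333) + (1.1667)·(1.1667) + (1.1667)·(1.1667) + (1.1667)·(1.1667) + (1.1667)·(1.1667)) / 5 = 16.8333/5 = 3.3667
  s[A,B] = ((-1.8333)·(-2.8333) + (-2.8333)·(0.1667) + (1.1667)·(-0.8333) + (1.1667)·(2.1667) + (1.1667)·(-0.8333) + (1.1667)·(2.1667)) / 5 = 7.8333/5 = 1.5667
  s[A,C] = ((-1.8333)·(-0.6667) + (-2.8333)·(2.3333) + (1.1667)·(0.3333) + (1.1667)·(2.3333) + (1.1667)·(-0.6667) + (1.1667)·(-3.6667)) / 5 = -7.3333/5 = -1.4667
  s[B,B] = ((-2.8333)·(-2.8333) + (0.1667)·(0.1667) + (-0.8333)·(-0.8333) + (2.1667)·(2.1667) + (-0.8333)·(-0.8333) + (2.1667)·(2.1667)) / 5 = 18.8333/5 = 3.7667
  s[B,C] = ((-2.8333)·(-0.6667) + (0.1667)·(2.3333) + (-0.8333)·(0.3333) + (2.1667)·(2.3333) + (-0.8333)·(-0.6667) + (2.1667)·(-3.6667)) / 5 = -0.3333/5 = -0.0667
  s[C,C] = ((-0.6667)·(-0.6667) + (2.3333)·(2.3333) + (0.3333)·(0.3333) + (2.3333)·(2.3333) + (-0.6667)·(-0.6667) + (-3.6667)·(-3.6667)) / 5 = 25.3333/5 = 5.0667
  Sample standard deviations s_i = √(s[i,i]):
  s(A) = √(3.3667) = 1.8348
  s(B) = √(3.7667) = 1.9408
  s(C) = √(5.0667) = 2.2509

Step 3 — r_{ij} = s_{ij} / (s_i · s_j):
  r[A,A] = 1 (diagonal).
  r[A,B] = 1.5667 / (1.8348 · 1.9408) = 1.5667 / 3.5611 = 0.4399
  r[A,C] = -1.4667 / (1.8348 · 2.2509) = -1.4667 / 4.1301 = -0.3551
  r[B,B] = 1 (diagonal).
  r[B,C] = -0.0667 / (1.9408 · 2.2509) = -0.0667 / 4.3686 = -0.0153
  r[C,C] = 1 (diagonal).

R is symmetric with unit diagonal. Assembling:

R = [[1, 0.4399, -0.3551],
 [0.4399, 1, -0.0153],
 [-0.3551, -0.0153, 1]]


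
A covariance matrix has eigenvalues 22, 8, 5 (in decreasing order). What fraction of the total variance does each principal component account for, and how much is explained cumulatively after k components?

Step 1 — total variance = trace(Sigma) = Σ λ_i = 22 + 8 + 5 = 35.

Step 2 — fraction explained by component i = λ_i / Σ λ:
  PC1: 22/35 = 0.6286
  PC2: 8/35 = 0.2286
  PC3: 5/35 = 0.1429

Step 3 — cumulative fraction after k components = (λ_1 + ... + λ_k) / Σ λ:
  k = 1: 22/35 = 0.6286
  k = 2: (22 + 8)/35 = 30/35 = 0.8571
  k = 3: (22 + 8 + 5)/35 = 35/35 = 1

Summary (fraction, with percent):

explained: PC1 0.6286 (62.86%), PC2 0.2286 (22.86%), PC3 0.1429 (14.29%);  cumulative: 0.6286, 0.8571, 1


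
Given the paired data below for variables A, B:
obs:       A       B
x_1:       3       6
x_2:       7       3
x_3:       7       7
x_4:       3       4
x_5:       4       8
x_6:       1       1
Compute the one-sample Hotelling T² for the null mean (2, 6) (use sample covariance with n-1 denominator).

Step 1 — sample mean vector:
  mean(A) = (3 + 7 + 7 + 3 + 4 + 1) / 6 = 25/6 = 4.1667
  mean(B) = (6 + 3 + 7 + 4 + 8 + 1) / 6 = 29/6 = 4.8333
  x̄ = (4.1667, 4.8333),  deviation x̄ - mu_0 = (4.1667, 4.8333) - (2, 6) = (2.1667, -1.1667).

Step 2 — sample covariance matrix, S[i,j] = (1/(n-1)) · Σ_k (x_{k,i} - mean_i) · (x_{k,j} - mean_j), divisor n-1 = 5:
  S[A,A] = ((-1.1667)·(-1.1667) + (2.8333)·(2.8333) + (2.8333)·(2.8333) + (-1.1667)·(-1.1667) + (-0.1667)·(-0.1667) + (-3.1667)·(-3.1667)) / 5 = 28.8333/5 = 5.7667
  S[A,B] = ((-1.1667)·(1.1667) + (2.8333)·(-1.8333) + (2.8333)·(2.1667) + (-1.1667)·(-0.8333) + (-0.1667)·(3.1667) + (-3.1667)·(-3.8333)) / 5 = 12.1667/5 = 2.4333
  S[B,B] = ((1.1667)·(1.1667) + (-1.8333)·(-1.8333) + (2.1667)·(2.1667) + (-0.8333)·(-0.8333) + (3.1667)·(3.1667) + (-3.8333)·(-3.8333)) / 5 = 34.8333/5 = 6.9667
  S = [[5.7667, 2.4333],
 [2.4333, 6.9667]].

Step 3 — invert S. det(S) = 5.7667·6.9667 - (2.4333)² = 34.2533.
  S^{-1} = (1/det) · [[d, -b], [-b, a]] = [[0.2034, -0.071],
 [-0.071, 0.1684]].

Step 4 — quadratic form (x̄ - mu_0)^T · S^{-1} · (x̄ - mu_0):
  S^{-1} · (x̄ - mu_0) = (0.5236, -0.3503),
  (x̄ - mu_0)^T · [...] = (2.1667)·(0.5236) + (-1.1667)·(-0.3503) = 1.5431.

Step 5 — scale by n: T² = 6 · 1.5431 = 9.2585.

T² ≈ 9.2585


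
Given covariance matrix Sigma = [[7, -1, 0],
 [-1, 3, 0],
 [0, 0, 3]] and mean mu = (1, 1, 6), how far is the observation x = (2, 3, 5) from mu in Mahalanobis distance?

Step 1 — centre the observation: (x - mu) = (1, 2, -1).

Step 2 — invert Sigma (cofactor / det for 3×3, or solve directly):
  Sigma^{-1} = [[0.15, 0.05, 0],
 [0.05, 0.35, 0],
 [0, 0, 0.3333]].

Step 3 — form the quadratic (x - mu)^T · Sigma^{-1} · (x - mu):
  Sigma^{-1} · (x - mu) = (0.25, 0.75, -0.3333).
  (x - mu)^T · [Sigma^{-1} · (x - mu)] = (1)·(0.25) + (2)·(0.75) + (-1)·(-0.3333) = 2.0833.

Step 4 — take square root: d = √(2.0833) ≈ 1.4434.

d(x, mu) = √(2.0833) ≈ 1.4434


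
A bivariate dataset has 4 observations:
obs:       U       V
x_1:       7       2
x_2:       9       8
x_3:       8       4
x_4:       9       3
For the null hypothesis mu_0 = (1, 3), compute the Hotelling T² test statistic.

Step 1 — sample mean vector:
  mean(U) = (7 + 9 + 8 + 9) / 4 = 33/4 = 8.25
  mean(V) = (2 + 8 + 4 + 3) / 4 = 17/4 = 4.25
  x̄ = (8.25, 4.25),  deviation x̄ - mu_0 = (8.25, 4.25) - (1, 3) = (7.25, 1.25).

Step 2 — sample covariance matrix, S[i,j] = (1/(n-1)) · Σ_k (x_{k,i} - mean_i) · (x_{k,j} - mean_j), divisor n-1 = 3:
  S[U,U] = ((-1.25)·(-1.25) + (0.75)·(0.75) + (-0.25)·(-0.25) + (0.75)·(0.75)) / 3 = 2.75/3 = 0.9167
  S[U,V] = ((-1.25)·(-2.25) + (0.75)·(3.75) + (-0.25)·(-0.25) + (0.75)·(-1.25)) / 3 = 4.75/3 = 1.5833
  S[V,V] = ((-2.25)·(-2.25) + (3.75)·(3.75) + (-0.25)·(-0.25) + (-1.25)·(-1.25)) / 3 = 20.75/3 = 6.9167
  S = [[0.9167, 1.5833],
 [1.5833, 6.9167]].

Step 3 — invert S. det(S) = 0.9167·6.9167 - (1.5833)² = 3.8333.
  S^{-1} = (1/det) · [[d, -b], [-b, a]] = [[1.8043, -0.413],
 [-0.413, 0.2391]].

Step 4 — quadratic form (x̄ - mu_0)^T · S^{-1} · (x̄ - mu_0):
  S^{-1} · (x̄ - mu_0) = (12.5652, -2.6957),
  (x̄ - mu_0)^T · [...] = (7.25)·(12.5652) + (1.25)·(-2.6957) = 87.7283.

Step 5 — scale by n: T² = 4 · 87.7283 = 350.913.

T² ≈ 350.913


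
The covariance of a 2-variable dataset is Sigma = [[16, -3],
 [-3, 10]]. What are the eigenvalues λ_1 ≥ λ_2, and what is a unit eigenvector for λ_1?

Step 1 — characteristic polynomial of 2×2 Sigma:
  det(Sigma - λI) = λ² - trace · λ + det = 0.
  trace = 16 + 10 = 26, det = 16·10 - (-3)² = 151.
Step 2 — discriminant:
  Δ = trace² - 4·det = 676 - 604 = 72.
Step 3 — eigenvalues:
  λ = (trace ± √Δ)/2 = (26 ± 8.4853)/2,
  λ_1 = 17.2426,  λ_2 = 8.7574.

Step 4 — unit eigenvector for λ_1: solve (Sigma - λ_1 I)v = 0. First row:
  (16 - 17.2426)·v_x + (-3)·v_y = 0, i.e. (-1.2426)·v_x + (-3)·v_y = 0,
  so v ∝ (b, λ_1 - a) = (-3, 1.2426); multiply by -1 so the first entry is positive: u = (3, -1.2426).
  ||u|| = √((3)² + (-1.2426)²) = √(10.5442) ≈ 3.2472,
  v_1 = u/||u|| ≈ (0.9239, -0.3827) (||v_1|| = 1).

λ_1 = 17.2426,  λ_2 = 8.7574;  v_1 ≈ (0.9239, -0.3827)


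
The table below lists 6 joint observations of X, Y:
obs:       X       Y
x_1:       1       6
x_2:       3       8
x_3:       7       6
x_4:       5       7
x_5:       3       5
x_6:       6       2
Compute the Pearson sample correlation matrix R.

Step 1 — column means:
  mean(X) = (1 + 3 + 7 + 5 + 3 + 6) / 6 = 25/6 = 4.1667
  mean(Y) = (6 + 8 + 6 + 7 + 5 + 2) / 6 = 34/6 = 5.6667

Step 2 — sample variances and covariances s[i,j] = (1/(n-1)) · Σ_k (x_{k,i} - mean_i) · (x_{k,j} - mean_j), with n-1 = 5:
  s[X,X] = ((-3.1667)·(-3.1667) + (-1.1667)·(-1.1667) + (2.8333)·(2.8333) + (0.8333)·(0.8333) + (-1.1667)·(-1.1667) + (1.8333)·(1.8333)) / 5 = 24.8333/5 = 4.9667
  s[X,Y] = ((-3.1667)·(0.3333) + (-1.1667)·(2.3333) + (2.8333)·(0.3333) + (0.8333)·(1.3333) + (-1.1667)·(-0.6667) + (1.8333)·(-3.6667)) / 5 = -7.6667/5 = -1.5333
  s[Y,Y] = ((0.3333)·(0.3333) + (2.3333)·(2.3333) + (0.3333)·(0.3333) + (1.3333)·(1.3333) + (-0.6667)·(-0.6667) + (-3.6667)·(-3.6667)) / 5 = 21.3333/5 = 4.2667
  Sample standard deviations s_i = √(s[i,i]):
  s(X) = √(4.9667) = 2.2286
  s(Y) = √(4.2667) = 2.0656

Step 3 — r_{ij} = s_{ij} / (s_i · s_j):
  r[X,X] = 1 (diagonal).
  r[X,Y] = -1.5333 / (2.2286 · 2.0656) = -1.5333 / 4.6034 = -0.3331
  r[Y,Y] = 1 (diagonal).

R is symmetric with unit diagonal. Assembling:

R = [[1, -0.3331],
 [-0.3331, 1]]


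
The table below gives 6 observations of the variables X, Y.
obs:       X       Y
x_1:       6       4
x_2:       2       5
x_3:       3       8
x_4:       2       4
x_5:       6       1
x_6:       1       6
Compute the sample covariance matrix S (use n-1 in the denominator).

Step 1 — column means:
  mean(X) = (6 + 2 + 3 + 2 + 6 + 1) / 6 = 20/6 = 3.3333
  mean(Y) = (4 + 5 + 8 + 4 + 1 + 6) / 6 = 28/6 = 4.6667

Step 2 — sample covariance S[i,j] = (1/(n-1)) · Σ_k (x_{k,i} - mean_i) · (x_{k,j} - mean_j), with n-1 = 5.
  S[X,X] = ((2.6667)·(2.6667) + (-1.3333)·(-1.3333) + (-0.3333)·(-0.3333) + (-1.3333)·(-1.3333) + (2.6667)·(2.6667) + (-2.3333)·(-2.3333)) / 5 = 23.3333/5 = 4.6667
  S[X,Y] = ((2.6667)·(-0.6667) + (-1.3333)·(0.3333) + (-0.3333)·(3.3333) + (-1.3333)·(-0.6667) + (2.6667)·(-3.6667) + (-2.3333)·(1.3333)) / 5 = -15.3333/5 = -3.0667
  S[Y,Y] = ((-0.6667)·(-0.6667) + (0.3333)·(0.3333) + (3.3333)·(3.3333) + (-0.6667)·(-0.6667) + (-3.6667)·(-3.6667) + (1.3333)·(1.3333)) / 5 = 27.3333/5 = 5.4667

S is symmetric (S[j,i] = S[i,j]). Assembling:

S = [[4.6667, -3.0667],
 [-3.0667, 5.4667]]


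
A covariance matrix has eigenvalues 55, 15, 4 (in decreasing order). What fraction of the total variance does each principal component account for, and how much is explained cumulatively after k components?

Step 1 — total variance = trace(Sigma) = Σ λ_i = 55 + 15 + 4 = 74.

Step 2 — fraction explained by component i = λ_i / Σ λ:
  PC1: 55/74 = 0.7432
  PC2: 15/74 = 0.2027
  PC3: 4/74 = 0.0541

Step 3 — cumulative fraction after k components = (λ_1 + ... + λ_k) / Σ λ:
  k = 1: 55/74 = 0.7432
  k = 2: (55 + 15)/74 = 70/74 = 0.9459
  k = 3: (55 + 15 + 4)/74 = 74/74 = 1

Summary (fraction, with percent):

explained: PC1 0.7432 (74.32%), PC2 0.2027 (20.27%), PC3 0.0541 (5.41%);  cumulative: 0.7432, 0.9459, 1


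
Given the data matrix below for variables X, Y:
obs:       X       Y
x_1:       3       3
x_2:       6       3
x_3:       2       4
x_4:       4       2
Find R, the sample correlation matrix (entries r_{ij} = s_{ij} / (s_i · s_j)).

Step 1 — column means:
  mean(X) = (3 + 6 + 2 + 4) / 4 = 15/4 = 3.75
  mean(Y) = (3 + 3 + 4 + 2) / 4 = 12/4 = 3

Step 2 — sample variances and covariances s[i,j] = (1/(n-1)) · Σ_k (x_{k,i} - mean_i) · (x_{k,j} - mean_j), with n-1 = 3:
  s[X,X] = ((-0.75)·(-0.75) + (2.25)·(2.25) + (-1.75)·(-1.75) + (0.25)·(0.25)) / 3 = 8.75/3 = 2.9167
  s[X,Y] = ((-0.75)·(0) + (2.25)·(0) + (-1.75)·(1) + (0.25)·(-1)) / 3 = -2/3 = -0.6667
  s[Y,Y] = ((0)·(0) + (0)·(0) + (1)·(1) + (-1)·(-1)) / 3 = 2/3 = 0.6667
  Sample standard deviations s_i = √(s[i,i]):
  s(X) = √(2.9167) = 1.7078
  s(Y) = √(0.6667) = 0.8165

Step 3 — r_{ij} = s_{ij} / (s_i · s_j):
  r[X,X] = 1 (diagonal).
  r[X,Y] = -0.6667 / (1.7078 · 0.8165) = -0.6667 / 1.3944 = -0.4781
  r[Y,Y] = 1 (diagonal).

R is symmetric with unit diagonal. Assembling:

R = [[1, -0.4781],
 [-0.4781, 1]]


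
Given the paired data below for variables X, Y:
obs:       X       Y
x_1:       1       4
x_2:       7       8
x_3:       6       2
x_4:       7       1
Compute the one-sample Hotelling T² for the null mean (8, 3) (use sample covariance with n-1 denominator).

Step 1 — sample mean vector:
  mean(X) = (1 + 7 + 6 + 7) / 4 = 21/4 = 5.25
  mean(Y) = (4 + 8 + 2 + 1) / 4 = 15/4 = 3.75
  x̄ = (5.25, 3.75),  deviation x̄ - mu_0 = (5.25, 3.75) - (8, 3) = (-2.75, 0.75).

Step 2 — sample covariance matrix, S[i,j] = (1/(n-1)) · Σ_k (x_{k,i} - mean_i) · (x_{k,j} - mean_j), divisor n-1 = 3:
  S[X,X] = ((-4.25)·(-4.25) + (1.75)·(1.75) + (0.75)·(0.75) + (1.75)·(1.75)) / 3 = 24.75/3 = 8.25
  S[X,Y] = ((-4.25)·(0.25) + (1.75)·(4.25) + (0.75)·(-1.75) + (1.75)·(-2.75)) / 3 = 0.25/3 = 0.0833
  S[Y,Y] = ((0.25)·(0.25) + (4.25)·(4.25) + (-1.75)·(-1.75) + (-2.75)·(-2.75)) / 3 = 28.75/3 = 9.5833
  S = [[8.25, 0.0833],
 [0.0833, 9.5833]].

Step 3 — invert S. det(S) = 8.25·9.5833 - (0.0833)² = 79.0556.
  S^{-1} = (1/det) · [[d, -b], [-b, a]] = [[0.1212, -0.0011],
 [-0.0011, 0.1044]].

Step 4 — quadratic form (x̄ - mu_0)^T · S^{-1} · (x̄ - mu_0):
  S^{-1} · (x̄ - mu_0) = (-0.3342, 0.0812),
  (x̄ - mu_0)^T · [...] = (-2.75)·(-0.3342) + (0.75)·(0.0812) = 0.9798.

Step 5 — scale by n: T² = 4 · 0.9798 = 3.9192.

T² ≈ 3.9192


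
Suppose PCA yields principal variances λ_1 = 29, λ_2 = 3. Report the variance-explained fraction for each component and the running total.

Step 1 — total variance = trace(Sigma) = Σ λ_i = 29 + 3 = 32.

Step 2 — fraction explained by component i = λ_i / Σ λ:
  PC1: 29/32 = 0.9062
  PC2: 3/32 = 0.0938

Step 3 — cumulative fraction after k components = (λ_1 + ... + λ_k) / Σ λ:
  k = 1: 29/32 = 0.9062
  k = 2: (29 + 3)/32 = 32/32 = 1

Summary (fraction, with percent):

explained: PC1 0.9062 (90.62%), PC2 0.0938 (9.38%);  cumulative: 0.9062, 1


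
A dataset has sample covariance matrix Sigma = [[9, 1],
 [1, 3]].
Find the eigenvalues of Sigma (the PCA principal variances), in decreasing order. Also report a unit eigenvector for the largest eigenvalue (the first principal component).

Step 1 — characteristic polynomial of 2×2 Sigma:
  det(Sigma - λI) = λ² - trace · λ + det = 0.
  trace = 9 + 3 = 12, det = 9·3 - (1)² = 26.
Step 2 — discriminant:
  Δ = trace² - 4·det = 144 - 104 = 40.
Step 3 — eigenvalues:
  λ = (trace ± √Δ)/2 = (12 ± 6.3246)/2,
  λ_1 = 9.1623,  λ_2 = 2.8377.

Step 4 — unit eigenvector for λ_1: solve (Sigma - λ_1 I)v = 0. First row:
  (9 - 9.1623)·v_x + (1)·v_y = 0, i.e. (-0.1623)·v_x + (1)·v_y = 0,
  so v ∝ (b, λ_1 - a) = (1, 0.1623) = u.
  ||u|| = √((1)² + (0.1623)²) = √(1.0263) ≈ 1.0131,
  v_1 = u/||u|| ≈ (0.9871, 0.1602) (||v_1|| = 1).

λ_1 = 9.1623,  λ_2 = 2.8377;  v_1 ≈ (0.9871, 0.1602)


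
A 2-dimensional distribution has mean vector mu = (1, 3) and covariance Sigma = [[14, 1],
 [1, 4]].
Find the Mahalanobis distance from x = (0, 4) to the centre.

Step 1 — centre the observation: (x - mu) = (-1, 1).

Step 2 — invert Sigma. det(Sigma) = 14·4 - (1)² = 55.
  Sigma^{-1} = (1/det) · [[d, -b], [-b, a]] = [[0.0727, -0.0182],
 [-0.0182, 0.2545]].

Step 3 — form the quadratic (x - mu)^T · Sigma^{-1} · (x - mu):
  Sigma^{-1} · (x - mu) = (-0.0909, 0.2727).
  (x - mu)^T · [Sigma^{-1} · (x - mu)] = (-1)·(-0.0909) + (1)·(0.2727) = 0.3636.

Step 4 — take square root: d = √(0.3636) ≈ 0.603.

d(x, mu) = √(0.3636) ≈ 0.603


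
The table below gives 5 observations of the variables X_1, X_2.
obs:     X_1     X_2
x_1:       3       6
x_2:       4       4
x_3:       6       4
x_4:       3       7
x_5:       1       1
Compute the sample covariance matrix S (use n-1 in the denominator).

Step 1 — column means:
  mean(X_1) = (3 + 4 + 6 + 3 + 1) / 5 = 17/5 = 3.4
  mean(X_2) = (6 + 4 + 4 + 7 + 1) / 5 = 22/5 = 4.4

Step 2 — sample covariance S[i,j] = (1/(n-1)) · Σ_k (x_{k,i} - mean_i) · (x_{k,j} - mean_j), with n-1 = 4.
  S[X_1,X_1] = ((-0.4)·(-0.4) + (0.6)·(0.6) + (2.6)·(2.6) + (-0.4)·(-0.4) + (-2.4)·(-2.4)) / 4 = 13.2/4 = 3.3
  S[X_1,X_2] = ((-0.4)·(1.6) + (0.6)·(-0.4) + (2.6)·(-0.4) + (-0.4)·(2.6) + (-2.4)·(-3.4)) / 4 = 5.2/4 = 1.3
  S[X_2,X_2] = ((1.6)·(1.6) + (-0.4)·(-0.4) + (-0.4)·(-0.4) + (2.6)·(2.6) + (-3.4)·(-3.4)) / 4 = 21.2/4 = 5.3

S is symmetric (S[j,i] = S[i,j]). Assembling:

S = [[3.3, 1.3],
 [1.3, 5.3]]


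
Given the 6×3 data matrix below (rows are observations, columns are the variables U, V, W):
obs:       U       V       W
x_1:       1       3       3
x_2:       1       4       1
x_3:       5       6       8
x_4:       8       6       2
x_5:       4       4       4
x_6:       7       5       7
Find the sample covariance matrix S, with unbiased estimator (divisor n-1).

Step 1 — column means:
  mean(U) = (1 + 1 + 5 + 8 + 4 + 7) / 6 = 26/6 = 4.3333
  mean(V) = (3 + 4 + 6 + 6 + 4 + 5) / 6 = 28/6 = 4.6667
  mean(W) = (3 + 1 + 8 + 2 + 4 + 7) / 6 = 25/6 = 4.1667

Step 2 — sample covariance S[i,j] = (1/(n-1)) · Σ_k (x_{k,i} - mean_i) · (x_{k,j} - mean_j), with n-1 = 5.
  S[U,U] = ((-3.3333)·(-3.3333) + (-3.3333)·(-3.3333) + (0.6667)·(0.6667) + (3.6667)·(3.6667) + (-0.3333)·(-0.3333) + (2.6667)·(2.6667)) / 5 = 43.3333/5 = 8.6667
  S[U,V] = ((-3.3333)·(-1.6667) + (-3.3333)·(-0.6667) + (0.6667)·(1.3333) + (3.6667)·(1.3333) + (-0.3333)·(-0.6667) + (2.6667)·(0.3333)) / 5 = 14.6667/5 = 2.9333
  S[U,W] = ((-3.3333)·(-1.1667) + (-3.3333)·(-3.1667) + (0.6667)·(3.8333) + (3.6667)·(-2.1667) + (-0.3333)·(-0.1667) + (2.6667)·(2.8333)) / 5 = 16.6667/5 = 3.3333
  S[V,V] = ((-1.6667)·(-1.6667) + (-0.6667)·(-0.6667) + (1.3333)·(1.3333) + (1.3333)·(1.3333) + (-0.6667)·(-0.6667) + (0.3333)·(0.3333)) / 5 = 7.3333/5 = 1.4667
  S[V,W] = ((-1.6667)·(-1.1667) + (-0.6667)·(-3.1667) + (1.3333)·(3.8333) + (1.3333)·(-2.1667) + (-0.6667)·(-0.1667) + (0.3333)·(2.8333)) / 5 = 7.3333/5 = 1.4667
  S[W,W] = ((-1.1667)·(-1.1667) + (-3.1667)·(-3.1667) + (3.8333)·(3.8333) + (-2.1667)·(-2.1667) + (-0.1667)·(-0.1667) + (2.8333)·(2.8333)) / 5 = 38.8333/5 = 7.7667

S is symmetric (S[j,i] = S[i,j]). Assembling:

S = [[8.6667, 2.9333, 3.3333],
 [2.9333, 1.4667, 1.4667],
 [3.3333, 1.4667, 7.7667]]


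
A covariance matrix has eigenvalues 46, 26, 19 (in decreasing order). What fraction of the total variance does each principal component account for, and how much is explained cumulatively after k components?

Step 1 — total variance = trace(Sigma) = Σ λ_i = 46 + 26 + 19 = 91.

Step 2 — fraction explained by component i = λ_i / Σ λ:
  PC1: 46/91 = 0.5055
  PC2: 26/91 = 0.2857
  PC3: 19/91 = 0.2088

Step 3 — cumulative fraction after k components = (λ_1 + ... + λ_k) / Σ λ:
  k = 1: 46/91 = 0.5055
  k = 2: (46 + 26)/91 = 72/91 = 0.7912
  k = 3: (46 + 26 + 19)/91 = 91/91 = 1

Summary (fraction, with percent):

explained: PC1 0.5055 (50.55%), PC2 0.2857 (28.57%), PC3 0.2088 (20.88%);  cumulative: 0.5055, 0.7912, 1


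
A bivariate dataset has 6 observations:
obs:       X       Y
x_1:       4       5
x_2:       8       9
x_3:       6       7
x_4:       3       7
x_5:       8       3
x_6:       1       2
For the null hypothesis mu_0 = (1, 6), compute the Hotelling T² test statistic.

Step 1 — sample mean vector:
  mean(X) = (4 + 8 + 6 + 3 + 8 + 1) / 6 = 30/6 = 5
  mean(Y) = (5 + 9 + 7 + 7 + 3 + 2) / 6 = 33/6 = 5.5
  x̄ = (5, 5.5),  deviation x̄ - mu_0 = (5, 5.5) - (1, 6) = (4, -0.5).

Step 2 — sample covariance matrix, S[i,j] = (1/(n-1)) · Σ_k (x_{k,i} - mean_i) · (x_{k,j} - mean_j), divisor n-1 = 5:
  S[X,X] = ((-1)·(-1) + (3)·(3) + (1)·(1) + (-2)·(-2) + (3)·(3) + (-4)·(-4)) / 5 = 40/5 = 8
  S[X,Y] = ((-1)·(-0.5) + (3)·(3.5) + (1)·(1.5) + (-2)·(1.5) + (3)·(-2.5) + (-4)·(-3.5)) / 5 = 16/5 = 3.2
  S[Y,Y] = ((-0.5)·(-0.5) + (3.5)·(3.5) + (1.5)·(1.5) + (1.5)·(1.5) + (-2.5)·(-2.5) + (-3.5)·(-3.5)) / 5 = 35.5/5 = 7.1
  S = [[8, 3.2],
 [3.2, 7.1]].

Step 3 — invert S. det(S) = 8·7.1 - (3.2)² = 46.56.
  S^{-1} = (1/det) · [[d, -b], [-b, a]] = [[0.1525, -0.0687],
 [-0.0687, 0.1718]].

Step 4 — quadratic form (x̄ - mu_0)^T · S^{-1} · (x̄ - mu_0):
  S^{-1} · (x̄ - mu_0) = (0.6443, -0.3608),
  (x̄ - mu_0)^T · [...] = (4)·(0.6443) + (-0.5)·(-0.3608) = 2.7577.

Step 5 — scale by n: T² = 6 · 2.7577 = 16.5464.

T² ≈ 16.5464


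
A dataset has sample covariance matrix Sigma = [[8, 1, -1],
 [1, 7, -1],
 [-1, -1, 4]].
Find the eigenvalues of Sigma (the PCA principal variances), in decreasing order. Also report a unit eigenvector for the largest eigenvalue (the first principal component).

Step 1 — characteristic polynomial p(λ) = det(λI - Sigma) = λ³ - tr·λ² + c_1·λ - det, where tr = trace, c_1 = sum of the principal 2×2 minors, det = det(Sigma):
  tr = 8 + 7 + 4 = 19,
  c_1 = (8·7 - (1)²) + (8·4 - (-1)²) + (7·4 - (-1)²) = 55 + 31 + 27 = 113,
  det = 8·(7·4 - (-1)²) - (1)·((1)·4 - (-1)·(-1)) + (-1)·((1)·(-1) - 7·(-1)) = 8·(27) - (1)·(3) + (-1)·(6) = 207.
  So p(λ) = λ³ - 19λ² + 113λ - 207.
Step 2 — look for an integer root (rational root theorem: any rational root is an integer divisor of 207). Testing λ = 9:
  p(9) = 729 - 1539 + 1017 - 207 = 0  ✓
  Dividing out (λ - 9): p(λ) = (λ - 9)(λ² - 10λ + 23).
Step 3 — remaining eigenvalues from the quadratic λ² - 10λ + 23 = 0:
  Δ = 10² - 4·23 = 100 - 92 = 8,  λ = (10 ± √8)/2 = (10 ± 2.8284)/2 ≈ 6.4142 or 3.5858.
  Sorted: λ_1 = 9,  λ_2 = 6.4142,  λ_3 = 3.5858  (check: sum = 19 = tr ✓).

Step 4 — unit eigenvector for λ_1 = 9: v spans the null space of (Sigma - λ_1 I), whose rows are
  r_1 = (-1, 1, -1),  r_2 = (1, -2, -1),  r_3 = (-1, -1, -5).
  v is orthogonal to every row, so take v ∝ r_1 × r_2 = ((1)·(-1) - (-1)·(-2), (-1)·(1) - (-1)·(-1), (-1)·(-2) - (1)·(1)) = (-3, -2, 1).
  Rescale (multiply by -1 so the first nonzero entry is positive): u = (3, 2, -1).
  ||u|| = √((3)² + (2)² + (-1)²) = √(14) ≈ 3.7417,  v_1 = u/||u|| ≈ (0.8018, 0.5345, -0.2673) (||v_1|| = 1).

λ_1 = 9,  λ_2 = 6.4142,  λ_3 = 3.5858;  v_1 ≈ (0.8018, 0.5345, -0.2673)


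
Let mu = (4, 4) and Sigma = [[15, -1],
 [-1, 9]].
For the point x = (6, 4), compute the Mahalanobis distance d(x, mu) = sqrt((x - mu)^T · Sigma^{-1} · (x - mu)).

Step 1 — centre the observation: (x - mu) = (2, 0).

Step 2 — invert Sigma. det(Sigma) = 15·9 - (-1)² = 134.
  Sigma^{-1} = (1/det) · [[d, -b], [-b, a]] = [[0.0672, 0.0075],
 [0.0075, 0.1119]].

Step 3 — form the quadratic (x - mu)^T · Sigma^{-1} · (x - mu):
  Sigma^{-1} · (x - mu) = (0.1343, 0.0149).
  (x - mu)^T · [Sigma^{-1} · (x - mu)] = (2)·(0.1343) + (0)·(0.0149) = 0.2687.

Step 4 — take square root: d = √(0.2687) ≈ 0.5183.

d(x, mu) = √(0.2687) ≈ 0.5183


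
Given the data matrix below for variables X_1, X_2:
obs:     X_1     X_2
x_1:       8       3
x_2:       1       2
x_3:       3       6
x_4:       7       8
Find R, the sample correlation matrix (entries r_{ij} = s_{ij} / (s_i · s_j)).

Step 1 — column means:
  mean(X_1) = (8 + 1 + 3 + 7) / 4 = 19/4 = 4.75
  mean(X_2) = (3 + 2 + 6 + 8) / 4 = 19/4 = 4.75

Step 2 — sample variances and covariances s[i,j] = (1/(n-1)) · Σ_k (x_{k,i} - mean_i) · (x_{k,j} - mean_j), with n-1 = 3:
  s[X_1,X_1] = ((3.25)·(3.25) + (-3.75)·(-3.75) + (-1.75)·(-1.75) + (2.25)·(2.25)) / 3 = 32.75/3 = 10.9167
  s[X_1,X_2] = ((3.25)·(-1.75) + (-3.75)·(-2.75) + (-1.75)·(1.25) + (2.25)·(3.25)) / 3 = 9.75/3 = 3.25
  s[X_2,X_2] = ((-1.75)·(-1.75) + (-2.75)·(-2.75) + (1.25)·(1.25) + (3.25)·(3.25)) / 3 = 22.75/3 = 7.5833
  Sample standard deviations s_i = √(s[i,i]):
  s(X_1) = √(10.9167) = 3.304
  s(X_2) = √(7.5833) = 2.7538

Step 3 — r_{ij} = s_{ij} / (s_i · s_j):
  r[X_1,X_1] = 1 (diagonal).
  r[X_1,X_2] = 3.25 / (3.304 · 2.7538) = 3.25 / 9.0986 = 0.3572
  r[X_2,X_2] = 1 (diagonal).

R is symmetric with unit diagonal. Assembling:

R = [[1, 0.3572],
 [0.3572, 1]]


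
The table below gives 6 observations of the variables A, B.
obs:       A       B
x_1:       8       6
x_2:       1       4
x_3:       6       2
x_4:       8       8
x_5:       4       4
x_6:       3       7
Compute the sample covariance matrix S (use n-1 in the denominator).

Step 1 — column means:
  mean(A) = (8 + 1 + 6 + 8 + 4 + 3) / 6 = 30/6 = 5
  mean(B) = (6 + 4 + 2 + 8 + 4 + 7) / 6 = 31/6 = 5.1667

Step 2 — sample covariance S[i,j] = (1/(n-1)) · Σ_k (x_{k,i} - mean_i) · (x_{k,j} - mean_j), with n-1 = 5.
  S[A,A] = ((3)·(3) + (-4)·(-4) + (1)·(1) + (3)·(3) + (-1)·(-1) + (-2)·(-2)) / 5 = 40/5 = 8
  S[A,B] = ((3)·(0.8333) + (-4)·(-1.1667) + (1)·(-3.1667) + (3)·(2.8333) + (-1)·(-1.1667) + (-2)·(1.8333)) / 5 = 10/5 = 2
  S[B,B] = ((0.8333)·(0.8333) + (-1.1667)·(-1.1667) + (-3.1667)·(-3.1667) + (2.8333)·(2.8333) + (-1.1667)·(-1.1667) + (1.8333)·(1.8333)) / 5 = 24.8333/5 = 4.9667

S is symmetric (S[j,i] = S[i,j]). Assembling:

S = [[8, 2],
 [2, 4.9667]]


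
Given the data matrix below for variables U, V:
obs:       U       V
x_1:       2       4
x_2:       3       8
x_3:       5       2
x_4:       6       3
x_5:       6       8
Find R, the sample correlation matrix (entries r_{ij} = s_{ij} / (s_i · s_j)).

Step 1 — column means:
  mean(U) = (2 + 3 + 5 + 6 + 6) / 5 = 22/5 = 4.4
  mean(V) = (4 + 8 + 2 + 3 + 8) / 5 = 25/5 = 5

Step 2 — sample variances and covariances s[i,j] = (1/(n-1)) · Σ_k (x_{k,i} - mean_i) · (x_{k,j} - mean_j), with n-1 = 4:
  s[U,U] = ((-2.4)·(-2.4) + (-1.4)·(-1.4) + (0.6)·(0.6) + (1.6)·(1.6) + (1.6)·(1.6)) / 4 = 13.2/4 = 3.3
  s[U,V] = ((-2.4)·(-1) + (-1.4)·(3) + (0.6)·(-3) + (1.6)·(-2) + (1.6)·(3)) / 4 = -2/4 = -0.5
  s[V,V] = ((-1)·(-1) + (3)·(3) + (-3)·(-3) + (-2)·(-2) + (3)·(3)) / 4 = 32/4 = 8
  Sample standard deviations s_i = √(s[i,i]):
  s(U) = √(3.3) = 1.8166
  s(V) = √(8) = 2.8284

Step 3 — r_{ij} = s_{ij} / (s_i · s_j):
  r[U,U] = 1 (diagonal).
  r[U,V] = -0.5 / (1.8166 · 2.8284) = -0.5 / 5.1381 = -0.0973
  r[V,V] = 1 (diagonal).

R is symmetric with unit diagonal. Assembling:

R = [[1, -0.0973],
 [-0.0973, 1]]


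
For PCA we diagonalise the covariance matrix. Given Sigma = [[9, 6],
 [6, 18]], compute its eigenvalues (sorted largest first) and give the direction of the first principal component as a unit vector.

Step 1 — characteristic polynomial of 2×2 Sigma:
  det(Sigma - λI) = λ² - trace · λ + det = 0.
  trace = 9 + 18 = 27, det = 9·18 - (6)² = 126.
Step 2 — discriminant:
  Δ = trace² - 4·det = 729 - 504 = 225.
Step 3 — eigenvalues:
  λ = (trace ± √Δ)/2 = (27 ± 15)/2,
  λ_1 = 21,  λ_2 = 6.

Step 4 — unit eigenvector for λ_1: solve (Sigma - λ_1 I)v = 0. First row:
  (9 - 21)·v_x + (6)·v_y = 0, i.e. (-12)·v_x + (6)·v_y = 0,
  so v ∝ (b, λ_1 - a) = (6, 12) = u.
  ||u|| = √((6)² + (12)²) = √(180) ≈ 13.4164,
  v_1 = u/||u|| ≈ (0.4472, 0.8944) (||v_1|| = 1).

λ_1 = 21,  λ_2 = 6;  v_1 ≈ (0.4472, 0.8944)


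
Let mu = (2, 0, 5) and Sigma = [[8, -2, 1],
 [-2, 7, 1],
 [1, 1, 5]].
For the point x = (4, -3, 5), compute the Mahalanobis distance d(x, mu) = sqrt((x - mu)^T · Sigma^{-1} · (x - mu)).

Step 1 — centre the observation: (x - mu) = (2, -3, 0).

Step 2 — invert Sigma (cofactor / det for 3×3, or solve directly):
  Sigma^{-1} = [[0.1411, 0.0456, -0.0373],
 [0.0456, 0.1618, -0.0415],
 [-0.0373, -0.0415, 0.2158]].

Step 3 — form the quadratic (x - mu)^T · Sigma^{-1} · (x - mu):
  Sigma^{-1} · (x - mu) = (0.1452, -0.3942, 0.0498).
  (x - mu)^T · [Sigma^{-1} · (x - mu)] = (2)·(0.1452) + (-3)·(-0.3942) + (0)·(0.0498) = 1.473.

Step 4 — take square root: d = √(1.473) ≈ 1.2137.

d(x, mu) = √(1.473) ≈ 1.2137


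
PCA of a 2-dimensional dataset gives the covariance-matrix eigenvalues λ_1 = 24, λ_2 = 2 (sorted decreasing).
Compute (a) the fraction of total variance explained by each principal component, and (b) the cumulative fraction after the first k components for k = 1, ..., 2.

Step 1 — total variance = trace(Sigma) = Σ λ_i = 24 + 2 = 26.

Step 2 — fraction explained by component i = λ_i / Σ λ:
  PC1: 24/26 = 0.9231
  PC2: 2/26 = 0.0769

Step 3 — cumulative fraction after k components = (λ_1 + ... + λ_k) / Σ λ:
  k = 1: 24/26 = 0.9231
  k = 2: (24 + 2)/26 = 26/26 = 1

Summary (fraction, with percent):

explained: PC1 0.9231 (92.31%), PC2 0.0769 (7.69%);  cumulative: 0.9231, 1


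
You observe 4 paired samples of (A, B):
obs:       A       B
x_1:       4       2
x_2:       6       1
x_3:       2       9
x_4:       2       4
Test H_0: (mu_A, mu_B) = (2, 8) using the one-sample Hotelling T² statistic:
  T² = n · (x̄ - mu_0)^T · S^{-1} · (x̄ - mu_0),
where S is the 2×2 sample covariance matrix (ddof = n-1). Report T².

Step 1 — sample mean vector:
  mean(A) = (4 + 6 + 2 + 2) / 4 = 14/4 = 3.5
  mean(B) = (2 + 1 + 9 + 4) / 4 = 16/4 = 4
  x̄ = (3.5, 4),  deviation x̄ - mu_0 = (3.5, 4) - (2, 8) = (1.5, -4).

Step 2 — sample covariance matrix, S[i,j] = (1/(n-1)) · Σ_k (x_{k,i} - mean_i) · (x_{k,j} - mean_j), divisor n-1 = 3:
  S[A,A] = ((0.5)·(0.5) + (2.5)·(2.5) + (-1.5)·(-1.5) + (-1.5)·(-1.5)) / 3 = 11/3 = 3.6667
  S[A,B] = ((0.5)·(-2) + (2.5)·(-3) + (-1.5)·(5) + (-1.5)·(0)) / 3 = -16/3 = -5.3333
  S[B,B] = ((-2)·(-2) + (-3)·(-3) + (5)·(5) + (0)·(0)) / 3 = 38/3 = 12.6667
  S = [[3.6667, -5.3333],
 [-5.3333, 12.6667]].

Step 3 — invert S. det(S) = 3.6667·12.6667 - (-5.3333)² = 18.
  S^{-1} = (1/det) · [[d, -b], [-b, a]] = [[0.7037, 0.2963],
 [0.2963, 0.2037]].

Step 4 — quadratic form (x̄ - mu_0)^T · S^{-1} · (x̄ - mu_0):
  S^{-1} · (x̄ - mu_0) = (-0.1296, -0.3704),
  (x̄ - mu_0)^T · [...] = (1.5)·(-0.1296) + (-4)·(-0.3704) = 1.287.

Step 5 — scale by n: T² = 4 · 1.287 = 5.1481.

T² ≈ 5.1481


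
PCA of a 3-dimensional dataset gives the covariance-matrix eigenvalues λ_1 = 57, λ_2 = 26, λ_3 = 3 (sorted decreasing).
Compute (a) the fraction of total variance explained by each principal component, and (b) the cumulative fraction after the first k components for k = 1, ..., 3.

Step 1 — total variance = trace(Sigma) = Σ λ_i = 57 + 26 + 3 = 86.

Step 2 — fraction explained by component i = λ_i / Σ λ:
  PC1: 57/86 = 0.6628
  PC2: 26/86 = 0.3023
  PC3: 3/86 = 0.0349

Step 3 — cumulative fraction after k components = (λ_1 + ... + λ_k) / Σ λ:
  k = 1: 57/86 = 0.6628
  k = 2: (57 + 26)/86 = 83/86 = 0.9651
  k = 3: (57 + 26 + 3)/86 = 86/86 = 1

Summary (fraction, with percent):

explained: PC1 0.6628 (66.28%), PC2 0.3023 (30.23%), PC3 0.0349 (3.49%);  cumulative: 0.6628, 0.9651, 1
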